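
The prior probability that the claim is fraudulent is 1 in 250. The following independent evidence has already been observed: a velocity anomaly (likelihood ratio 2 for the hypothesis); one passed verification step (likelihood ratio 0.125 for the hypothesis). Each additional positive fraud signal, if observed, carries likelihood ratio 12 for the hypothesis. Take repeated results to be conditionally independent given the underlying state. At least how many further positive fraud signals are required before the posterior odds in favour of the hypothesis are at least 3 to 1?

Prior odds = 0.004/0.996 = 1/249.
Combined Bayes factor of the evidence already in hand = 2 × 0.125 = 0.25.
Odds after that evidence = (1/249) × 0.25 = 1/996.
Target odds = 3.
Need 12ⁿ ≥ 3 ÷ (1/996) = 2988.
12³ = 1728 falls short of 2988 but 12⁴ = 20736 reaches it, so n = 4.

4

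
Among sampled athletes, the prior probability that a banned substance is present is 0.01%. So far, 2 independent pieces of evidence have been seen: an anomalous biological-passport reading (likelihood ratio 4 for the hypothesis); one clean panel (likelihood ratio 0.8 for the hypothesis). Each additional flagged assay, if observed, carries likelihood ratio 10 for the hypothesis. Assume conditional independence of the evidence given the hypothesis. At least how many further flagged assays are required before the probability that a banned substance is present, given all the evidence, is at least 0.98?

6

Prior odds = 0.0001/0.9999 = 1/9999.
Combined Bayes factor of the evidence already in hand = 4 × 0.8 = 3.2.
Odds after that evidence = (1/9999) × 3.2 = 16/49995.
Target odds = 0.98/0.02 = 49.
Need 10ⁿ ≥ 49 ÷ (16/49995) = 153109.6875.
10⁵ = 100000 falls short of 153109.6875 but 10⁶ = 1000000 reaches it, so n = 6.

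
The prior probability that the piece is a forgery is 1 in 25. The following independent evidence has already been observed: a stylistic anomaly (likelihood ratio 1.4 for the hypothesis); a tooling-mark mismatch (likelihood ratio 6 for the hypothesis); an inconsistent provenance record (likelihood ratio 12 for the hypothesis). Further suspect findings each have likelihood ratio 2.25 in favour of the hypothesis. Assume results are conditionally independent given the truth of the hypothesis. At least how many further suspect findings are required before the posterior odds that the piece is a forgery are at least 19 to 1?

2

Prior odds = 0.04/0.96 = 1/24.
Combined Bayes factor of the evidence already in hand = 1.4 × 6 × 12 = 100.8.
Odds after that evidence = (1/24) × 100.8 = 4.2.
Target odds = 19.
Need 2.25ⁿ ≥ 19 ÷ 4.2 = 95/21.
2.25¹ = 2.25 falls short of 95/21 but 2.25² = 5.0625 reaches it, so n = 2.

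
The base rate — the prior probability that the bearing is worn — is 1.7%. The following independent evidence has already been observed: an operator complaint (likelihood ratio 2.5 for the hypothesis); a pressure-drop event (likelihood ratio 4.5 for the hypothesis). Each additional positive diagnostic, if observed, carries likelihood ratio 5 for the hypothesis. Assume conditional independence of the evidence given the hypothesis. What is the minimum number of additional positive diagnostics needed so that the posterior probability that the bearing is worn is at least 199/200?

5

Prior odds = 0.017/0.983 = 17/983.
Combined Bayes factor of the evidence already in hand = 2.5 × 4.5 = 11.25.
Odds after that evidence = (17/983) × 11.25 = 765/3932.
Target odds = 0.995/0.005 = 199.
Need 5ⁿ ≥ 199 ÷ (765/3932) = 782468/765.
5⁴ = 625 falls short of 782468/765 but 5⁵ = 3125 reaches it, so n = 5.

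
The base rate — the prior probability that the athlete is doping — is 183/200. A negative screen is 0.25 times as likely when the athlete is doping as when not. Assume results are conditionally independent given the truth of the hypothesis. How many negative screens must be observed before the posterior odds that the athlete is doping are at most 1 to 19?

Prior odds: 0.915 ÷ 0.085 = 183/17.
Likelihood ratio per negative screen = 0.25.
Target odds = 1/19.
Need (183/17) × 0.25ⁿ ≤ 1/19, i.e. 0.25ⁿ ≤ 17/3477.
0.25³ = 0.015625 is still above 17/3477 but 0.25⁴ = 0.00390625 is at or below it, so n = 4.

4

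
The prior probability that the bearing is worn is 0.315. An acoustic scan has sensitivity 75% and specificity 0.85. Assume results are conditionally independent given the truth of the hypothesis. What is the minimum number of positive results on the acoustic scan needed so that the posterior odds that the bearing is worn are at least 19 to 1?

3

Prior odds = 0.315/0.685 = 63/137.
False-positive rate = 1 − 0.85 = 0.15; likelihood ratio of a positive = 0.75/0.15 = 5.
Target odds = 19.
Require 5ⁿ ≥ 19 ÷ (63/137) = 2603/63.
5² = 25 falls short of 2603/63 but 5³ = 125 reaches it, so n = 3.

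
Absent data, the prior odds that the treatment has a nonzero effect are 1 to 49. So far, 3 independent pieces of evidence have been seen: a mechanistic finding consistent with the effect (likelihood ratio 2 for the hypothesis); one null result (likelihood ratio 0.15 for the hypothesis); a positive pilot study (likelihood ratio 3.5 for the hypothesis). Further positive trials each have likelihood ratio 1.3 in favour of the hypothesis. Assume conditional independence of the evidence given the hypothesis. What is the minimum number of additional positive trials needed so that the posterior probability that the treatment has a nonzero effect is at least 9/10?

Prior odds = 1/49.
Combined Bayes factor of the evidence already in hand = 2 × 0.15 × 3.5 = 1.05.
Odds after that evidence = (1/49) × 1.05 = 3/140.
Target odds = 0.9/0.1 = 9.
Need 1.3ⁿ ≥ 9 ÷ (3/140) = 420.
1.3²³ ≈417.539 falls short of 420 but 1.3²⁴ ≈542.801 reaches it, so n = 24.

24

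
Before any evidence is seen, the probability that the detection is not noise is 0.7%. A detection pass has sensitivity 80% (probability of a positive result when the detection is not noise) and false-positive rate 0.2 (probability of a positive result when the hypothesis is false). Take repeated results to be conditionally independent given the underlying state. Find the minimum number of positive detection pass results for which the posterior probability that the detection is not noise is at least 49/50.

Prior odds = 0.007/0.993 = 7/993.
Likelihood ratio of a positive result = 0.8/0.2 = 4.
Target posterior odds = 0.98/0.02 = 49.
Need (7/993) × 4ⁿ ≥ 49, i.e. 4ⁿ ≥ 6951.
4⁶ = 4096 falls short of 6951 but 4⁷ = 16384 reaches it, so n = 7.

7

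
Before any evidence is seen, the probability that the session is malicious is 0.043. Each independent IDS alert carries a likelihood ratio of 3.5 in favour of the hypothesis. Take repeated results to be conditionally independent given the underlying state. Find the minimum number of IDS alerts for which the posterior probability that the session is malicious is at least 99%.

7

Prior odds: 0.043 ÷ 0.957 = 43/957.
Likelihood ratio per IDS alert = 3.5.
Target posterior odds = 0.99/0.01 = 99.
Require 3.5ⁿ ≥ 99 ÷ (43/957) = 94743/43.
3.5⁶ = 1838.265625 falls short of 94743/43 but 3.5⁷ = 823543/128 reaches it, so n = 7.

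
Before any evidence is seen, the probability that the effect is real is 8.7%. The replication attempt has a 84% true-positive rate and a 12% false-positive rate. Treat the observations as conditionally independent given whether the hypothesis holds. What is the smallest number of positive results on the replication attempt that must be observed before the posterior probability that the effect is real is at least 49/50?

4

Prior odds: 0.087 ÷ 0.913 = 87/913.
Likelihood ratio of a positive result = 0.84/0.12 = 7.
Target posterior odds = 0.98/0.02 = 49.
Require 7ⁿ ≥ 49 ÷ (87/913) = 44737/87.
7³ = 343 falls short of 44737/87 but 7⁴ = 2401 reaches it, so n = 4.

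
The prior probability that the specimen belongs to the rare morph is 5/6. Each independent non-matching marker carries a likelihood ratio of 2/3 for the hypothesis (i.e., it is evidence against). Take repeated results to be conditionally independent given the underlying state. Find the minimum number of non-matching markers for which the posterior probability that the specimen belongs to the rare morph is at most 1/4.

7

Prior odds: (5/6) ÷ (1/6) = 5.
Likelihood ratio per non-matching marker = 2/3.
Target odds: 0.25 ÷ 0.75 = 1/3.
Need 5 × (2/3)ⁿ ≤ 1/3, i.e. (2/3)ⁿ ≤ 1/15.
(2/3)⁶ = 64/729 is still above 1/15 but (2/3)⁷ = 128/2187 is at or below it, so n = 7.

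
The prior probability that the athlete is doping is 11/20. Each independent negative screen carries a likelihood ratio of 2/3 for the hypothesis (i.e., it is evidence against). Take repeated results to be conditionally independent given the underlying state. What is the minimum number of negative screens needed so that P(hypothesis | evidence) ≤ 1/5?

Prior odds: 0.55 ÷ 0.45 = 11/9.
Likelihood ratio per negative screen = 2/3.
Target odds: 0.2 ÷ 0.8 = 0.25.
Need (11/9) × (2/3)ⁿ ≤ 0.25, i.e. (2/3)ⁿ ≤ 9/44.
(2/3)³ = 8/27 is still above 9/44 but (2/3)⁴ = 16/81 is at or below it, so n = 4.

4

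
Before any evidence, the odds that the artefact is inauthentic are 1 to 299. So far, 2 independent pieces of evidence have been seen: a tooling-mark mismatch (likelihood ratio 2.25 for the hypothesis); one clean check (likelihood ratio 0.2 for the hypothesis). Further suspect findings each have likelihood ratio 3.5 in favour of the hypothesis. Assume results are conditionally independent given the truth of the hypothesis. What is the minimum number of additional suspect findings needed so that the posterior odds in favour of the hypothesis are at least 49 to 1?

9

Prior odds = 1/299.
Combined Bayes factor of the evidence already in hand = 2.25 × 0.2 = 0.45.
Odds after that evidence = (1/299) × 0.45 = 9/5980.
Target odds = 49.
Need 3.5ⁿ ≥ 49 ÷ (9/5980) = 293020/9.
3.5⁸ = 5764801/256 falls short of 293020/9 but 3.5⁹ = 40353607/512 reaches it, so n = 9.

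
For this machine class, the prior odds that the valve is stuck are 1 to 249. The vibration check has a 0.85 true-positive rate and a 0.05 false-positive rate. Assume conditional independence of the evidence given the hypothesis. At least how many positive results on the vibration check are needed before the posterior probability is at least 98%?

Prior odds = 1/249.
Likelihood ratio of a positive result = 0.85/0.05 = 17.
Target odds: 0.98 ÷ 0.02 = 49.
Need (1/249) × 17ⁿ ≥ 49, i.e. 17ⁿ ≥ 12201.
17³ = 4913 falls short of 12201 but 17⁴ = 83521 reaches it, so n = 4.

4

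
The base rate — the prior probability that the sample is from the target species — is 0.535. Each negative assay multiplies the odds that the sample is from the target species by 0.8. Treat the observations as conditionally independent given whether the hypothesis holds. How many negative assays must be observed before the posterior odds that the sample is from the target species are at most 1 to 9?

Prior odds: 0.535 ÷ 0.465 = 107/93.
Likelihood ratio per negative assay = 0.8.
Target odds = 1/9.
Require 0.8ⁿ ≤ 1/9 ÷ (107/93) = 31/321.
0.8¹⁰ = 1048576/9765625 is still above 31/321 but 0.8¹¹ = 4194304/48828125 is at or below it, so n = 11.

11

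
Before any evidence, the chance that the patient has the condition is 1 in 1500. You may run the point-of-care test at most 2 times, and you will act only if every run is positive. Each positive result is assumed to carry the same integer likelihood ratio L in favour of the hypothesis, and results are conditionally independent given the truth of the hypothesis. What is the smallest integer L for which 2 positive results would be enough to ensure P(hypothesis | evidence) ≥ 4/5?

Prior odds = (1/1500)/(1499/1500) = 1/1499.
Target odds = 0.8/0.2 = 4.
Need L² ≥ 4 ÷ (1/1499) = 5996.
77² = 5929 < 5996 ≤ 6084 = 78², so L = 78.

78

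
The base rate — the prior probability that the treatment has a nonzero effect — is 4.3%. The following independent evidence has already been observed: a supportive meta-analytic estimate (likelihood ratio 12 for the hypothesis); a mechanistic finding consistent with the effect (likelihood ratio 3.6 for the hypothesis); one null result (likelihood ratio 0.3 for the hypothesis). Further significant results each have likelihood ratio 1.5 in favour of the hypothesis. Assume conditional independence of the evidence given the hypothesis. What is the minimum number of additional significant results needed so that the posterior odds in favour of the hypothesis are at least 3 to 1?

Prior odds = 0.043/0.957 = 43/957.
Combined Bayes factor of the evidence already in hand = 12 × 3.6 × 0.3 = 12.96.
Odds after that evidence = (43/957) × 12.96 = 4644/7975.
Target odds = 3.
Need 1.5ⁿ ≥ 3 ÷ (4644/7975) = 7975/1548.
1.5⁴ = 5.0625 falls short of 7975/1548 but 1.5⁵ = 7.59375 reaches it, so n = 5.

5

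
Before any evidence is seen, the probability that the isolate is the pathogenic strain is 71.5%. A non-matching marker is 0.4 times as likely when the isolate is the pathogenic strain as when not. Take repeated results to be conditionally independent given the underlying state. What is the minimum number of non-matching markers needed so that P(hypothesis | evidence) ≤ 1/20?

5

Prior odds: 0.715 ÷ 0.285 = 143/57.
Likelihood ratio per non-matching marker = 0.4.
Target posterior odds = 0.05/0.95 = 1/19.
Need (143/57) × 0.4ⁿ ≤ 1/19, i.e. 0.4ⁿ ≤ 3/143.
0.4⁴ = 0.0256 is still above 3/143 but 0.4⁵ = 0.01024 is at or below it, so n = 5.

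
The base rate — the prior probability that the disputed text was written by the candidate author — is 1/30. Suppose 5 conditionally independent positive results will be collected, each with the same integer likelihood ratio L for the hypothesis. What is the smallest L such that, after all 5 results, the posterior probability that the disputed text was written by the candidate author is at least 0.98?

Prior odds = (1/30)/(29/30) = 1/29.
Target odds = 0.98/0.02 = 49.
Need L⁵ ≥ 49 ÷ (1/29) = 1421.
4⁵ = 1024 < 1421 ≤ 3125 = 5⁵, so L = 5.

5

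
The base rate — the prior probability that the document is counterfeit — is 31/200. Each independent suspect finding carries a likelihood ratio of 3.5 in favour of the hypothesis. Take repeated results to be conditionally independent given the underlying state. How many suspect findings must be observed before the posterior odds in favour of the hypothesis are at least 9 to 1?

4

Prior odds = 0.155/0.845 = 31/169.
Likelihood ratio per suspect finding = 3.5.
Target odds = 9.
Require 3.5ⁿ ≥ 9 ÷ (31/169) = 1521/31.
3.5³ = 42.875 falls short of 1521/31 but 3.5⁴ = 150.0625 reaches it, so n = 4.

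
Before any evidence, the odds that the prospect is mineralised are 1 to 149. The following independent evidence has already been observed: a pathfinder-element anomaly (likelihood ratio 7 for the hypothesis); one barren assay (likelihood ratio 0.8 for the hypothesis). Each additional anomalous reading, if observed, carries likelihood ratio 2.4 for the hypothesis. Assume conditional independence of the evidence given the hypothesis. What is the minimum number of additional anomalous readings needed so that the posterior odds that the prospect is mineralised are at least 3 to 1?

Prior odds = 1/149.
Combined Bayes factor of the evidence already in hand = 7 × 0.8 = 5.6.
Odds after that evidence = (1/149) × 5.6 = 28/745.
Target odds = 3.
Need 2.4ⁿ ≥ 3 ÷ (28/745) = 2235/28.
2.4⁵ = 79.62624 falls short of 2235/28 but 2.4⁶ = 2985984/15625 reaches it, so n = 6.

6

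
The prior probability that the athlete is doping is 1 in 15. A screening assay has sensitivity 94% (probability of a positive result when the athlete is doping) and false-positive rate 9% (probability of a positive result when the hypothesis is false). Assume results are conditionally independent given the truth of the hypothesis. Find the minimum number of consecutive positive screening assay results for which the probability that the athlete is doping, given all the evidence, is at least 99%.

4

Prior odds: (1/15) ÷ (14/15) = 1/14.
Likelihood ratio of a positive result = 0.94/0.09 = 94/9.
Target odds: 0.99 ÷ 0.01 = 99.
Require (94/9)ⁿ ≥ 99 ÷ (1/14) = 1386.
(94/9)³ = 830584/729 falls short of 1386 but (94/9)⁴ = 78074896/6561 reaches it, so n = 4.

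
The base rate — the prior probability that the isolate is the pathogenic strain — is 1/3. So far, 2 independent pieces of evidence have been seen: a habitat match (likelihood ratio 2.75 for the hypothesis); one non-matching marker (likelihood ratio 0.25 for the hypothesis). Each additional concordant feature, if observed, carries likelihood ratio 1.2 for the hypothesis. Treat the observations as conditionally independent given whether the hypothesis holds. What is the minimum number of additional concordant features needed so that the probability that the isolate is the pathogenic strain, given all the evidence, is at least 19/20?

Prior odds = (1/3)/(2/3) = 0.5.
Combined Bayes factor of the evidence already in hand = 2.75 × 0.25 = 0.6875.
Odds after that evidence = 0.5 × 0.6875 = 0.34375.
Target odds = 0.95/0.05 = 19.
Need 1.2ⁿ ≥ 19 ÷ 0.34375 = 608/11.
1.2²² ≈55.2061 falls short of 608/11 but 1.2²³ ≈66.2474 reaches it, so n = 23.

23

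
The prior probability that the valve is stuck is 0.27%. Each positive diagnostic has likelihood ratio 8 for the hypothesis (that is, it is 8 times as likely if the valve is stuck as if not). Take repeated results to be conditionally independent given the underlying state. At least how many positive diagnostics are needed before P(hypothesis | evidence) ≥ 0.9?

Prior odds: 0.0027 ÷ 0.9973 = 27/9973.
Likelihood ratio per positive diagnostic = 8.
Target posterior odds = 0.9/0.1 = 9.
Require 8ⁿ ≥ 9 ÷ (27/9973) = 9973/3.
8³ = 512 falls short of 9973/3 but 8⁴ = 4096 reaches it, so n = 4.

4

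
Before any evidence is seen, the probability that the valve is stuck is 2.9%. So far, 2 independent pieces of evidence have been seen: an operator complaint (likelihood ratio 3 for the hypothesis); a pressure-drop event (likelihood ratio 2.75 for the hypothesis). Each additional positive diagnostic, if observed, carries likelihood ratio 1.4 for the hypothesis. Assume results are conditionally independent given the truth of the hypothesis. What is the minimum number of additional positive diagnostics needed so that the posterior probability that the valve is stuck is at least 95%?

13

Prior odds = 0.029/0.971 = 29/971.
Combined Bayes factor of the evidence already in hand = 3 × 2.75 = 8.25.
Odds after that evidence = (29/971) × 8.25 = 957/3884.
Target odds = 0.95/0.05 = 19.
Need 1.4ⁿ ≥ 19 ÷ (957/3884) = 73796/957.
1.4¹² ≈56.6939 falls short of 73796/957 but 1.4¹³ ≈79.3715 reaches it, so n = 13.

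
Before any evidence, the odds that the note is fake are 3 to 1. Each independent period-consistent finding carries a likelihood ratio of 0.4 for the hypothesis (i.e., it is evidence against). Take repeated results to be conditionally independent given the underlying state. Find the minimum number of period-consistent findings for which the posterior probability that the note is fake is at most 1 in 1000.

Prior odds = 3.
Likelihood ratio per period-consistent finding = 0.4.
Target posterior odds = 0.001/0.999 = 1/999.
Require 0.4ⁿ ≤ 1/999 ÷ 3 = 1/2997.
0.4⁸ = 256/390625 is still above 1/2997 but 0.4⁹ = 512/1953125 is at or below it, so n = 9.

9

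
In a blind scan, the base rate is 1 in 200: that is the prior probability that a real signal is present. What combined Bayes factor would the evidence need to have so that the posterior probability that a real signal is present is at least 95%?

3781

Prior odds = 0.005/0.995 = 1/199.
Target odds = 0.95/0.05 = 19.
Required Bayes factor = 19 ÷ (1/199) = 3781.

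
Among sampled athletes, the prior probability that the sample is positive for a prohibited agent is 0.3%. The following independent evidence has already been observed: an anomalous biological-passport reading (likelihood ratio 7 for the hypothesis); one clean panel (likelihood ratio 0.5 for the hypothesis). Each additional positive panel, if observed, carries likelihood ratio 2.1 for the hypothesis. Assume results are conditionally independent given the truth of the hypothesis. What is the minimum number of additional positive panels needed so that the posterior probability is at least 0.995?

Prior odds = 0.003/0.997 = 3/997.
Combined Bayes factor of the evidence already in hand = 7 × 0.5 = 3.5.
Odds after that evidence = (3/997) × 3.5 = 21/1994.
Target odds = 0.995/0.005 = 199.
Need 2.1ⁿ ≥ 199 ÷ (21/1994) = 396806/21.
2.1¹³ ≈15447.2 falls short of 396806/21 but 2.1¹⁴ ≈32439.2 reaches it, so n = 14.

14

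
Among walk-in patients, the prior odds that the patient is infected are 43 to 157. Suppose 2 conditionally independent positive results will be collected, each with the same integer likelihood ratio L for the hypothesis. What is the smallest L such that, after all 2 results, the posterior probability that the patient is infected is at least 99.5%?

Prior odds = 43/157.
Target odds = 0.995/0.005 = 199.
Need L² ≥ 199 ÷ (43/157) = 31243/43.
26² = 676 < 31243/43 ≤ 729 = 27², so L = 27.

27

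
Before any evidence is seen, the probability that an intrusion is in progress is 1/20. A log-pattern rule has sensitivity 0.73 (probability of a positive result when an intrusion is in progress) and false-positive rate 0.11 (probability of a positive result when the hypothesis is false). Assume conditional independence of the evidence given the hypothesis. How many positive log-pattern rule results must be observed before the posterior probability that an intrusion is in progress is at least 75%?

3

Prior odds = 0.05/0.95 = 1/19.
Likelihood ratio of a positive result = 0.73/0.11 = 73/11.
Target odds: 0.75 ÷ 0.25 = 3.
Require (73/11)ⁿ ≥ 3 ÷ (1/19) = 57.
(73/11)² = 5329/121 falls short of 57 but (73/11)³ = 389017/1331 reaches it, so n = 3.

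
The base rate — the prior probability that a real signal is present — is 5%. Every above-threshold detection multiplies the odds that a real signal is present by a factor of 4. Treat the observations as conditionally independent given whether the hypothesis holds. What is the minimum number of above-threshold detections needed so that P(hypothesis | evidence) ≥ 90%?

Prior odds = 0.05/0.95 = 1/19.
Likelihood ratio per above-threshold detection = 4.
Target odds: 0.9 ÷ 0.1 = 9.
Need (1/19) × 4ⁿ ≥ 9, i.e. 4ⁿ ≥ 171.
4³ = 64 falls short of 171 but 4⁴ = 256 reaches it, so n = 4.

4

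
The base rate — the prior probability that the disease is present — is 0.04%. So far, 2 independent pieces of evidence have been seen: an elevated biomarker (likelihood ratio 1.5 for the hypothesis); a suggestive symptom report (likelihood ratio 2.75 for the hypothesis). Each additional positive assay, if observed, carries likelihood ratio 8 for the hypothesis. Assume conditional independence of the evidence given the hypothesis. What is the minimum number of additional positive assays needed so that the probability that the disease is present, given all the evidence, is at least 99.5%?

6

Prior odds = 0.0004/0.9996 = 1/2499.
Combined Bayes factor of the evidence already in hand = 1.5 × 2.75 = 4.125.
Odds after that evidence = (1/2499) × 4.125 = 11/6664.
Target odds = 0.995/0.005 = 199.
Need 8ⁿ ≥ 199 ÷ (11/6664) = 1326136/11.
8⁵ = 32768 falls short of 1326136/11 but 8⁶ = 262144 reaches it, so n = 6.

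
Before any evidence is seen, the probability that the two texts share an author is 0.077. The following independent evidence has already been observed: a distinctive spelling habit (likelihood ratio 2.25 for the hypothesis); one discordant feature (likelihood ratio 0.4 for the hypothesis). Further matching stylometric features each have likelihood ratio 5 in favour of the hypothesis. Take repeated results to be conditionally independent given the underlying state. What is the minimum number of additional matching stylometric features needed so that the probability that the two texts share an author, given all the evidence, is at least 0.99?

Prior odds = 0.077/0.923 = 77/923.
Combined Bayes factor of the evidence already in hand = 2.25 × 0.4 = 0.9.
Odds after that evidence = (77/923) × 0.9 = 693/9230.
Target odds = 0.99/0.01 = 99.
Need 5ⁿ ≥ 99 ÷ (693/9230) = 9230/7.
5⁴ = 625 falls short of 9230/7 but 5⁵ = 3125 reaches it, so n = 5.

5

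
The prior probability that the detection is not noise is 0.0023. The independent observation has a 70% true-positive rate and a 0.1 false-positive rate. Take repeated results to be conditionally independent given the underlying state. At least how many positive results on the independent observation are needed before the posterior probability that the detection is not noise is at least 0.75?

Prior odds: 0.0023 ÷ 0.9977 = 23/9977.
Likelihood ratio of a positive result = 0.7/0.1 = 7.
Target posterior odds = 0.75/0.25 = 3.
Require 7ⁿ ≥ 3 ÷ (23/9977) = 29931/23.
7³ = 343 falls short of 29931/23 but 7⁴ = 2401 reaches it, so n = 4.

4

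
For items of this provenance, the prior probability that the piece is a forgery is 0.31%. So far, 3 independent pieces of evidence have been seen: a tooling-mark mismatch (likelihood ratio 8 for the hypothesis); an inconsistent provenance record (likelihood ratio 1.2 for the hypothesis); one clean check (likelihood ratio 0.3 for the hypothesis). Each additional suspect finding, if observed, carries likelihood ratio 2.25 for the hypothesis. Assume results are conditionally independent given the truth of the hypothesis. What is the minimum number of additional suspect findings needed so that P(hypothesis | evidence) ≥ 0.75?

8

Prior odds = 0.0031/0.9969 = 31/9969.
Combined Bayes factor of the evidence already in hand = 8 × 1.2 × 0.3 = 2.88.
Odds after that evidence = (31/9969) × 2.88 = 744/83075.
Target odds = 0.75/0.25 = 3.
Need 2.25ⁿ ≥ 3 ÷ (744/83075) = 83075/248.
2.25⁷ = 4782969/16384 falls short of 83075/248 but 2.25⁸ = 43046721/65536 reaches it, so n = 8.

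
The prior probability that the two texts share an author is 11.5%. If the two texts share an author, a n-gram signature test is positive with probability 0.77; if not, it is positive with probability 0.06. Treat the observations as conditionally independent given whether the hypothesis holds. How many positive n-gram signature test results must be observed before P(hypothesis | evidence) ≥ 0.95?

Prior odds: 0.115 ÷ 0.885 = 23/177.
Likelihood ratio of a positive = 0.77/0.06 = 77/6.
Target posterior odds = 0.95/0.05 = 19.
Require (77/6)ⁿ ≥ 19 ÷ (23/177) = 3363/23.
(77/6)¹ = 77/6 falls short of 3363/23 but (77/6)² = 5929/36 reaches it, so n = 2.

2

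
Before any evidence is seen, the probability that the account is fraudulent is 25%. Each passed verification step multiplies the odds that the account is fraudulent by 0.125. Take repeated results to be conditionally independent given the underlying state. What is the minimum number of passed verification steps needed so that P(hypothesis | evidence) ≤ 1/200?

Prior odds = 0.25/0.75 = 1/3.
Likelihood ratio per passed verification step = 0.125.
Target odds: 0.005 ÷ 0.995 = 1/199.
Require 0.125ⁿ ≤ 1/199 ÷ (1/3) = 3/199.
0.125² = 0.015625 is still above 3/199 but 0.125³ = 0.001953125 is at or below it, so n = 3.

3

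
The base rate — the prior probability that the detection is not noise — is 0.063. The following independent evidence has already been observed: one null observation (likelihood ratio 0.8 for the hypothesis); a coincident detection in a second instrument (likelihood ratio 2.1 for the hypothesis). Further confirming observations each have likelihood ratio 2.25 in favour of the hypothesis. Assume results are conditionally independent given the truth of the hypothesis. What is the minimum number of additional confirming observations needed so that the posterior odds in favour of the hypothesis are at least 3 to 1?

Prior odds = 0.063/0.937 = 63/937.
Combined Bayes factor of the evidence already in hand = 0.8 × 2.1 = 1.68.
Odds after that evidence = (63/937) × 1.68 = 2646/23425.
Target odds = 3.
Need 2.25ⁿ ≥ 3 ÷ (2646/23425) = 23425/882.
2.25⁴ = 25.62890625 falls short of 23425/882 but 2.25⁵ = 59049/1024 reaches it, so n = 5.

5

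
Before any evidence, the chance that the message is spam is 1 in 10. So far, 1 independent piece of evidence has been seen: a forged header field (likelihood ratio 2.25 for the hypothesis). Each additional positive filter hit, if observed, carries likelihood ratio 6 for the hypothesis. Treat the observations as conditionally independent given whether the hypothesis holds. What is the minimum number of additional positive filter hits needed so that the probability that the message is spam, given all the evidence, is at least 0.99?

4

Prior odds = 0.1/0.9 = 1/9.
Bayes factor of the evidence already in hand = 2.25.
Odds after that evidence = (1/9) × 2.25 = 0.25.
Target odds = 0.99/0.01 = 99.
Need 6ⁿ ≥ 99 ÷ 0.25 = 396.
6³ = 216 falls short of 396 but 6⁴ = 1296 reaches it, so n = 4.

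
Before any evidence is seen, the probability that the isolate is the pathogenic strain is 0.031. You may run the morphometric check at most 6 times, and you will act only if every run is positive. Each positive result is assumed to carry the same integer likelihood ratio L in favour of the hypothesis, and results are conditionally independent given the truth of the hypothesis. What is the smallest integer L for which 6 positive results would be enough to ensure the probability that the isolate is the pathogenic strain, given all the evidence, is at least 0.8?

3

Prior odds = 0.031/0.969 = 31/969.
Target odds = 0.8/0.2 = 4.
Need L⁶ ≥ 4 ÷ (31/969) = 3876/31.
2⁶ = 64 < 3876/31 ≤ 729 = 3⁶, so L = 3.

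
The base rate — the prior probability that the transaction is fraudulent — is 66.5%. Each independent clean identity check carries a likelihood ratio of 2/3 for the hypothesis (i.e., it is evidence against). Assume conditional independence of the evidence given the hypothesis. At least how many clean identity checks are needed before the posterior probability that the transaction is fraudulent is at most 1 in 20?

Prior odds = 0.665/0.335 = 133/67.
Likelihood ratio per clean identity check = 2/3.
Target odds: 0.05 ÷ 0.95 = 1/19.
Need (133/67) × (2/3)ⁿ ≤ 1/19, i.e. (2/3)ⁿ ≤ 67/2527.
(2/3)⁸ = 256/6561 is still above 67/2527 but (2/3)⁹ = 512/19683 is at or below it, so n = 9.

9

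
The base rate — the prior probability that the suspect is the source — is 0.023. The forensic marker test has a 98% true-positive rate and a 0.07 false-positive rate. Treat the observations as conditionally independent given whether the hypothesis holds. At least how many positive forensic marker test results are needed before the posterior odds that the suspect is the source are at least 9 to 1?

Prior odds: 0.023 ÷ 0.977 = 23/977.
Likelihood ratio of a positive result = 0.98/0.07 = 14.
Target odds = 9.
Require 14ⁿ ≥ 9 ÷ (23/977) = 8793/23.
14² = 196 falls short of 8793/23 but 14³ = 2744 reaches it, so n = 3.

3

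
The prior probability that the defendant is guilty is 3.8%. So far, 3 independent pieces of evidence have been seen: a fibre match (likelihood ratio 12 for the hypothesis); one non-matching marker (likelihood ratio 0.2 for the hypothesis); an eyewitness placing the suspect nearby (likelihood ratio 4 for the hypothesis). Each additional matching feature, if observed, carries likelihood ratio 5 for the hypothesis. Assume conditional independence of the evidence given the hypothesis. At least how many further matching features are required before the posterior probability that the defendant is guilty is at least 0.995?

4

Prior odds = 0.038/0.962 = 19/481.
Combined Bayes factor of the evidence already in hand = 12 × 0.2 × 4 = 9.6.
Odds after that evidence = (19/481) × 9.6 = 912/2405.
Target odds = 0.995/0.005 = 199.
Need 5ⁿ ≥ 199 ÷ (912/2405) = 478595/912.
5³ = 125 falls short of 478595/912 but 5⁴ = 625 reaches it, so n = 4.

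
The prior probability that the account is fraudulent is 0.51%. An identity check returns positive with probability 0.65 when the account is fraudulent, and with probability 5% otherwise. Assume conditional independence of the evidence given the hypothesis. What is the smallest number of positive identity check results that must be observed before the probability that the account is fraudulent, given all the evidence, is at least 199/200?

5

Prior odds: 0.0051 ÷ 0.9949 = 51/9949.
Likelihood ratio of a positive result = 0.65/0.05 = 13.
Target posterior odds = 0.995/0.005 = 199.
Require 13ⁿ ≥ 199 ÷ (51/9949) = 1979851/51.
13⁴ = 28561 falls short of 1979851/51 but 13⁵ = 371293 reaches it, so n = 5.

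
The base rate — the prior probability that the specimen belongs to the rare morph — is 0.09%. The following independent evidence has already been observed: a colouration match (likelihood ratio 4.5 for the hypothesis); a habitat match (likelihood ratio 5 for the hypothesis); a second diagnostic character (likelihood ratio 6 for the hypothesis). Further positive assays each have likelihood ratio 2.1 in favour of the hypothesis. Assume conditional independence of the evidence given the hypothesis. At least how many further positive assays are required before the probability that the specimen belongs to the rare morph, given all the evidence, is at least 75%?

5

Prior odds = 0.0009/0.9991 = 9/9991.
Combined Bayes factor of the evidence already in hand = 4.5 × 5 × 6 = 135.
Odds after that evidence = (9/9991) × 135 = 1215/9991.
Target odds = 0.75/0.25 = 3.
Need 2.1ⁿ ≥ 3 ÷ (1215/9991) = 9991/405.
2.1⁴ = 19.4481 falls short of 9991/405 but 2.1⁵ = 4084101/100000 reaches it, so n = 5.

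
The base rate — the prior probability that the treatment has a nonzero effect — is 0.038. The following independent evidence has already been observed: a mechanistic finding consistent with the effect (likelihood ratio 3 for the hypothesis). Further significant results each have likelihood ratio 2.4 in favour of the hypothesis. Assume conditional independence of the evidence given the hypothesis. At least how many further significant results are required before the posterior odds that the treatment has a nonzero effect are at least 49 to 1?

Prior odds = 0.038/0.962 = 19/481.
Bayes factor of the evidence already in hand = 3.
Odds after that evidence = (19/481) × 3 = 57/481.
Target odds = 49.
Need 2.4ⁿ ≥ 49 ÷ (57/481) = 23569/57.
2.4⁶ = 2985984/15625 falls short of 23569/57 but 2.4⁷ = 35831808/78125 reaches it, so n = 7.

7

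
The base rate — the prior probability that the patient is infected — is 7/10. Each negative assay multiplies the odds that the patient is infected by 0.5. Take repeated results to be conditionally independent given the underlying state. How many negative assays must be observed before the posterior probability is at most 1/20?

6

Prior odds = 0.7/0.3 = 7/3.
Likelihood ratio per negative assay = 0.5.
Target odds: 0.05 ÷ 0.95 = 1/19.
Require 0.5ⁿ ≤ 1/19 ÷ (7/3) = 3/133.
0.5⁵ = 0.03125 is still above 3/133 but 0.5⁶ = 0.015625 is at or below it, so n = 6.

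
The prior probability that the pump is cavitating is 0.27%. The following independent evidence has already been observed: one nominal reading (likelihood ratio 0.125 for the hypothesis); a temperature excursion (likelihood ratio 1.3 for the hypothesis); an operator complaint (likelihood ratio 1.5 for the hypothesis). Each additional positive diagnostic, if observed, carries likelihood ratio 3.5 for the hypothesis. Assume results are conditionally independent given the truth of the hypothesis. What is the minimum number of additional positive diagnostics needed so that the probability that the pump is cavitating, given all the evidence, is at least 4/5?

Prior odds = 0.0027/0.9973 = 27/9973.
Combined Bayes factor of the evidence already in hand = 0.125 × 1.3 × 1.5 = 0.24375.
Odds after that evidence = (27/9973) × 0.24375 = 1053/1595680.
Target odds = 0.8/0.2 = 4.
Need 3.5ⁿ ≥ 4 ÷ (1053/1595680) = 6382720/1053.
3.5⁶ = 1838.265625 falls short of 6382720/1053 but 3.5⁷ = 823543/128 reaches it, so n = 7.

7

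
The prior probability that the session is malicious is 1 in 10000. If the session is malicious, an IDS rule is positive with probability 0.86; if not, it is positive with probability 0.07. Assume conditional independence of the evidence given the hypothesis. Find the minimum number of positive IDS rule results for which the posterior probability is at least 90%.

Prior odds: 0.0001 ÷ 0.9999 = 1/9999.
Likelihood ratio of a positive = 0.86/0.07 = 86/7.
Target odds: 0.9 ÷ 0.1 = 9.
Require (86/7)ⁿ ≥ 9 ÷ (1/9999) = 89991.
(86/7)⁴ = 54700816/2401 falls short of 89991 but (86/7)⁵ ≈279899 reaches it, so n = 5.

5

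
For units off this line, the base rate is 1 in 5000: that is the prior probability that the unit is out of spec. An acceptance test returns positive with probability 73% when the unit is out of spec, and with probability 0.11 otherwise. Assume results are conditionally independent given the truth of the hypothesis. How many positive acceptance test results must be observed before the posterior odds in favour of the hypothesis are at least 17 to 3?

Prior odds = 0.0002/0.9998 = 1/4999.
Likelihood ratio of a positive result = 0.73/0.11 = 73/11.
Target odds = 17/3.
Need (1/4999) × (73/11)ⁿ ≥ 17/3, i.e. (73/11)ⁿ ≥ 84983/3.
(73/11)⁵ ≈12872.1 falls short of 84983/3 but (73/11)⁶ ≈85424.2 reaches it, so n = 6.

6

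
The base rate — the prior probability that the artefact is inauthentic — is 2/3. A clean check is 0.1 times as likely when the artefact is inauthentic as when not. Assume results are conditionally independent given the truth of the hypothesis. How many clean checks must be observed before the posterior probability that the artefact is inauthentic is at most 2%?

2

Prior odds = (2/3)/(1/3) = 2.
Likelihood ratio per clean check = 0.1.
Target odds: 0.02 ÷ 0.98 = 1/49.
Need 2 × 0.1ⁿ ≤ 1/49, i.e. 0.1ⁿ ≤ 1/98.
0.1¹ = 0.1 is still above 1/98 but 0.1² = 0.01 is at or below it, so n = 2.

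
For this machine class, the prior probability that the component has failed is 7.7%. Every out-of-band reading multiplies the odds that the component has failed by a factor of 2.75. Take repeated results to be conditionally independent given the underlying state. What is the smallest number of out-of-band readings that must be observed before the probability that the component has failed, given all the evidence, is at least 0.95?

6

Prior odds: 0.077 ÷ 0.923 = 77/923.
Likelihood ratio per out-of-band reading = 2.75.
Target posterior odds = 0.95/0.05 = 19.
Need (77/923) × 2.75ⁿ ≥ 19, i.e. 2.75ⁿ ≥ 17537/77.
2.75⁵ = 161051/1024 falls short of 17537/77 but 2.75⁶ = 1771561/4096 reaches it, so n = 6.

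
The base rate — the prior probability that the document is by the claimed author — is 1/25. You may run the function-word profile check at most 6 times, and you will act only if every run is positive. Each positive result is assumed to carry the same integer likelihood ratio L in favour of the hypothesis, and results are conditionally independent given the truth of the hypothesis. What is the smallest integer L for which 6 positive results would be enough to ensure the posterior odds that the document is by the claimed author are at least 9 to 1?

Prior odds = 0.04/0.96 = 1/24.
Target odds = 9.
Need L⁶ ≥ 9 ÷ (1/24) = 216.
2⁶ = 64 < 216 ≤ 729 = 3⁶, so L = 3.

3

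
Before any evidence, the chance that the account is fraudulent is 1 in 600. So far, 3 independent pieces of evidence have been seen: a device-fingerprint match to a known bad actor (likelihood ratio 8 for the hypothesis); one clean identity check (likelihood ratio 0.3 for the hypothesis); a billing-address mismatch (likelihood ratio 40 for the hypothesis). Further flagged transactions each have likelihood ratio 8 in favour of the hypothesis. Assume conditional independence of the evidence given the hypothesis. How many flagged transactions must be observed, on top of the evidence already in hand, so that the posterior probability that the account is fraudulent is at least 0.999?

5

Prior odds = (1/600)/(599/600) = 1/599.
Combined Bayes factor of the evidence already in hand = 8 × 0.3 × 40 = 96.
Odds after that evidence = (1/599) × 96 = 96/599.
Target odds = 0.999/0.001 = 999.
Need 8ⁿ ≥ 999 ÷ (96/599) = 6233.34375.
8⁴ = 4096 falls short of 6233.34375 but 8⁵ = 32768 reaches it, so n = 5.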